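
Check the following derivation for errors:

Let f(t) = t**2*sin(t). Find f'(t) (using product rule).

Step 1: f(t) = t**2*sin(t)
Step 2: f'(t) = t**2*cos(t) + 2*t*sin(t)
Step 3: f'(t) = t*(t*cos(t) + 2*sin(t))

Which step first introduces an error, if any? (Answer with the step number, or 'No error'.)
No error

All steps in this derivation are correct.
The final answer f'(t) = t*(t*cos(t) + 2*sin(t)) is valid.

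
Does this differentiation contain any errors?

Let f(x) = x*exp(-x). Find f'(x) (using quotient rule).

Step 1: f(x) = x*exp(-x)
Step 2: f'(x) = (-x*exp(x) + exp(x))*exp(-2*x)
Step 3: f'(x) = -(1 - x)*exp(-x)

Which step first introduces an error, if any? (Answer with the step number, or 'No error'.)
Step 3

Step 3 is incorrect due to a sign flip.
The step shows: -(1 - x)*exp(-x)
The correct value should be: (1 - x)*exp(-x)

Explanation: The sign of the whole expression was flipped: the term (1 - x)*exp(-x) was incorrectly written as -(1 - x)*exp(-x)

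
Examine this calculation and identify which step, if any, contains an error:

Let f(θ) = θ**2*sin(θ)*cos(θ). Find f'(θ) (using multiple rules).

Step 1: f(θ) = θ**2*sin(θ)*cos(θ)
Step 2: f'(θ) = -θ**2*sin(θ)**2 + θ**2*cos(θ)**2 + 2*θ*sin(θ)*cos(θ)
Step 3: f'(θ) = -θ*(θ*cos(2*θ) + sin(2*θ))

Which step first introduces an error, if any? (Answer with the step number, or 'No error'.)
Step 3

Step 3 is incorrect due to a sign flip.
The step shows: -θ*(θ*cos(2*θ) + sin(2*θ))
The correct value should be: θ*(θ*cos(2*θ) + sin(2*θ))

Explanation: The sign of the whole expression was flipped: the term θ*(θ*cos(2*θ) + sin(2*θ)) was incorrectly written as -θ*(θ*cos(2*θ) + sin(2*θ))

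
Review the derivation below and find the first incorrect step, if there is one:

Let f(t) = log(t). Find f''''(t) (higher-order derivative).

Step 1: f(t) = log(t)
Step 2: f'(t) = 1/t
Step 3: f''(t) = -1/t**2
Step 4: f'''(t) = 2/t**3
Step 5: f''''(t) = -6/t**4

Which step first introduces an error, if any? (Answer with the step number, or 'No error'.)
No error

All steps in this derivation are correct.
The final answer f''''(t) = -6/t**4 is valid.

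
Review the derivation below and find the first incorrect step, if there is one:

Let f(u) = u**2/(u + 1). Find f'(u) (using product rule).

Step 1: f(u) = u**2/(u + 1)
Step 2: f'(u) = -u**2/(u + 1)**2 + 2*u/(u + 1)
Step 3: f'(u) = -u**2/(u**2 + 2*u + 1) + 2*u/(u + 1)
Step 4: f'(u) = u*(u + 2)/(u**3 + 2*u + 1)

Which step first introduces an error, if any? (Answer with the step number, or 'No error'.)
Step 4

Step 4 is incorrect due to a wrong exponent.
The step shows: u*(u + 2)/(u**3 + 2*u + 1)
The correct value should be: u*(u + 2)/(u**2 + 2*u + 1)

Explanation: The exponent 2 on u was incorrectly written as 3: the term u*(u + 2)/(u**2 + 2*u + 1) was incorrectly written as u*(u + 2)/(u**3 + 2*u + 1)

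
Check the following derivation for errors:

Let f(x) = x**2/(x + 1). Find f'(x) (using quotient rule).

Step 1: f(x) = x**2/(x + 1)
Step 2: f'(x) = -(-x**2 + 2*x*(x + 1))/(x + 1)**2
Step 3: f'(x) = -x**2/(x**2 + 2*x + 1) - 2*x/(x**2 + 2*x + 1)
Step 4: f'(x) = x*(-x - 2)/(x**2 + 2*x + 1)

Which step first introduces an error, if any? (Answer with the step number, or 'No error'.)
Step 2

Step 2 is incorrect due to a sign flip.
The step shows: -(-x**2 + 2*x*(x + 1))/(x + 1)**2
The correct value should be: (-x**2 + 2*x*(x + 1))/(x + 1)**2

Explanation: The sign of the whole expression was flipped: the term (-x**2 + 2*x*(x + 1))/(x + 1)**2 was incorrectly written as -(-x**2 + 2*x*(x + 1))/(x + 1)**2
The later steps are derived from this incorrect expression, so the error originates in Step 2.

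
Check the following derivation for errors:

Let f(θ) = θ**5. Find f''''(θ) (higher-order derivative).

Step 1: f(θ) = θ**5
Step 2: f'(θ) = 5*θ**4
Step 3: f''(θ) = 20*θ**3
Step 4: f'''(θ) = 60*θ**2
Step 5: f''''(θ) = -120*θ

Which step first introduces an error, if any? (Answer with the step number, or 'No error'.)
Step 5

Step 5 is incorrect due to a sign flip.
The step shows: -120*θ
The correct value should be: 120*θ

Explanation: The sign of the whole expression was flipped: the term 120*θ was incorrectly written as -120*θ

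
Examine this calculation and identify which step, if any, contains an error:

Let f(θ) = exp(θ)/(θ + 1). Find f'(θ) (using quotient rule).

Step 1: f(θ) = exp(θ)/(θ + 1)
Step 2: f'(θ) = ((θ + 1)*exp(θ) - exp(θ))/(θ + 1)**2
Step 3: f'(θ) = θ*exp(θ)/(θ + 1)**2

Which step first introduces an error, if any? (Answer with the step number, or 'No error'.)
No error

All steps in this derivation are correct.
The final answer f'(θ) = θ*exp(θ)/(θ + 1)**2 is valid.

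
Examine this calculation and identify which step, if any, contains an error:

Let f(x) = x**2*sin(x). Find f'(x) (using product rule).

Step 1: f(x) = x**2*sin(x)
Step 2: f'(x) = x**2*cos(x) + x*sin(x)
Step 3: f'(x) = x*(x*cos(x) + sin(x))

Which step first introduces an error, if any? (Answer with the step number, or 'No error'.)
Step 2

Step 2 is incorrect due to a wrong coefficient.
The step shows: x**2*cos(x) + x*sin(x)
The correct value should be: x**2*cos(x) + 2*x*sin(x)

Explanation: The coefficient 2 was incorrectly written as 1: the term 2*x*sin(x) was incorrectly written as x*sin(x)
The later steps are derived from this incorrect expression, so the error originates in Step 2.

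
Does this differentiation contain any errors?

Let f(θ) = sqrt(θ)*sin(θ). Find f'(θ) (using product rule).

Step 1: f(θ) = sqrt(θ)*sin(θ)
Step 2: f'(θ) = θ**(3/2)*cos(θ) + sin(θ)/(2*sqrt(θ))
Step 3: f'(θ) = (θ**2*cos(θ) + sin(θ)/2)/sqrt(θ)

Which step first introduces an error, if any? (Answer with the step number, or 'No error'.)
Step 2

Step 2 is incorrect due to a wrong exponent.
The step shows: θ**(3/2)*cos(θ) + sin(θ)/(2*sqrt(θ))
The correct value should be: sqrt(θ)*cos(θ) + sin(θ)/(2*sqrt(θ))

Explanation: The exponent 1/2 on θ was incorrectly written as 3/2: the term sqrt(θ)*cos(θ) was incorrectly written as θ**(3/2)*cos(θ)
The later steps are derived from this incorrect expression, so the error originates in Step 2.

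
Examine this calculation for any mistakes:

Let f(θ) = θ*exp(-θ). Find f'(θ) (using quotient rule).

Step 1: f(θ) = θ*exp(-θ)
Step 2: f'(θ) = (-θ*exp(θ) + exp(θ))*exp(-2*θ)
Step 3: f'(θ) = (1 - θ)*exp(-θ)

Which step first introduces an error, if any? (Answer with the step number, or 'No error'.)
No error

All steps in this derivation are correct.
The final answer f'(θ) = (1 - θ)*exp(-θ) is valid.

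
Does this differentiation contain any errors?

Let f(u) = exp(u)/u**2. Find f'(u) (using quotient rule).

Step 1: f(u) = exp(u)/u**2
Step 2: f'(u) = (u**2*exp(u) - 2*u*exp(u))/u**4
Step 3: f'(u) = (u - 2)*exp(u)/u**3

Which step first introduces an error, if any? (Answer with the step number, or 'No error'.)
No error

All steps in this derivation are correct.
The final answer f'(u) = (u - 2)*exp(u)/u**3 is valid.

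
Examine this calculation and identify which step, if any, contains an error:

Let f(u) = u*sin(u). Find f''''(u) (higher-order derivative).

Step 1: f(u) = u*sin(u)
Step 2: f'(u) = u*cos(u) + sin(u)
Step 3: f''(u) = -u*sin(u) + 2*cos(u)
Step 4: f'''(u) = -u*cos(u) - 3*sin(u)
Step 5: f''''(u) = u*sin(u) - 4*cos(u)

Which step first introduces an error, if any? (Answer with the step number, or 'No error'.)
No error

All steps in this derivation are correct.
The final answer f''''(u) = u*sin(u) - 4*cos(u) is valid.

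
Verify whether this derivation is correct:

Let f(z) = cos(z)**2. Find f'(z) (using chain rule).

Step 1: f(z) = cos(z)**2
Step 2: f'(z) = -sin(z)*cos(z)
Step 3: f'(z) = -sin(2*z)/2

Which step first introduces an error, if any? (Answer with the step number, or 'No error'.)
Step 2

Step 2 is incorrect due to a wrong coefficient.
The step shows: -sin(z)*cos(z)
The correct value should be: -2*sin(z)*cos(z)

Explanation: The coefficient -2 was incorrectly written as -1: the term -2*sin(z)*cos(z) was incorrectly written as -sin(z)*cos(z)
The later steps are derived from this incorrect expression, so the error originates in Step 2.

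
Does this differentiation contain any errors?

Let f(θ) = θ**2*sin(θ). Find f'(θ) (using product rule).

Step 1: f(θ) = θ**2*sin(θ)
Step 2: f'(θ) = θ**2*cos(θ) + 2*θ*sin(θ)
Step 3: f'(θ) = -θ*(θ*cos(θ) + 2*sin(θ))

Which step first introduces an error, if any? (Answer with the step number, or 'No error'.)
Step 3

Step 3 is incorrect due to a sign flip.
The step shows: -θ*(θ*cos(θ) + 2*sin(θ))
The correct value should be: θ*(θ*cos(θ) + 2*sin(θ))

Explanation: The sign of the whole expression was flipped: the term θ*(θ*cos(θ) + 2*sin(θ)) was incorrectly written as -θ*(θ*cos(θ) + 2*sin(θ))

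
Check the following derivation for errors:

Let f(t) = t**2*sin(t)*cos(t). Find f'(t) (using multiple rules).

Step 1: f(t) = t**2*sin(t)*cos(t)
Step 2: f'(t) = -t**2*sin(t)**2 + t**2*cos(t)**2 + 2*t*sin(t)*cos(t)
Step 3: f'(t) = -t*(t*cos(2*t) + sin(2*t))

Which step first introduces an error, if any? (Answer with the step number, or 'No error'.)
Step 3

Step 3 is incorrect due to a sign flip.
The step shows: -t*(t*cos(2*t) + sin(2*t))
The correct value should be: t*(t*cos(2*t) + sin(2*t))

Explanation: The sign of the whole expression was flipped: the term t*(t*cos(2*t) + sin(2*t)) was incorrectly written as -t*(t*cos(2*t) + sin(2*t))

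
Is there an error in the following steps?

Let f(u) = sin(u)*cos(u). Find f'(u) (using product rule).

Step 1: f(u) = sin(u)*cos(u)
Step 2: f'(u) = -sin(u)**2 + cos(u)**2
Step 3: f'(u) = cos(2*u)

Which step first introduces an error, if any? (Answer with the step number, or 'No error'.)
No error

All steps in this derivation are correct.
The final answer f'(u) = cos(2*u) is valid.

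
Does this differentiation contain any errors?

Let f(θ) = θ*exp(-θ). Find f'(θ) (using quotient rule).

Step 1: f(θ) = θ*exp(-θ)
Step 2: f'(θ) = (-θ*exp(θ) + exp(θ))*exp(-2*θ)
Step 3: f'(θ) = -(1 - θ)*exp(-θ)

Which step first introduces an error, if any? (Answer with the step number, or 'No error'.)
Step 3

Step 3 is incorrect due to a sign flip.
The step shows: -(1 - θ)*exp(-θ)
The correct value should be: (1 - θ)*exp(-θ)

Explanation: The sign of the whole expression was flipped: the term (1 - θ)*exp(-θ) was incorrectly written as -(1 - θ)*exp(-θ)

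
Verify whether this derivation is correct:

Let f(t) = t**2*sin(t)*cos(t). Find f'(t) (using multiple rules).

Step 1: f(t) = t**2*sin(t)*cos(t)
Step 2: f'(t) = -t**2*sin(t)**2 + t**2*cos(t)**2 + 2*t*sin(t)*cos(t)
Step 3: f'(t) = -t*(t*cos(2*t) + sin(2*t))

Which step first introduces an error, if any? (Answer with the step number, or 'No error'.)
Step 3

Step 3 is incorrect due to a sign flip.
The step shows: -t*(t*cos(2*t) + sin(2*t))
The correct value should be: t*(t*cos(2*t) + sin(2*t))

Explanation: The sign of the whole expression was flipped: the term t*(t*cos(2*t) + sin(2*t)) was incorrectly written as -t*(t*cos(2*t) + sin(2*t))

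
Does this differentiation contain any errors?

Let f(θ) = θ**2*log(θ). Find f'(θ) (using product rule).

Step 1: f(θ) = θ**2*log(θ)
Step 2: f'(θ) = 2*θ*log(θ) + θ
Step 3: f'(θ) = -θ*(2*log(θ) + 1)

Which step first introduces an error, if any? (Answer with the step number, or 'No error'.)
Step 3

Step 3 is incorrect due to a sign flip.
The step shows: -θ*(2*log(θ) + 1)
The correct value should be: θ*(2*log(θ) + 1)

Explanation: The sign of the whole expression was flipped: the term θ*(2*log(θ) + 1) was incorrectly written as -θ*(2*log(θ) + 1)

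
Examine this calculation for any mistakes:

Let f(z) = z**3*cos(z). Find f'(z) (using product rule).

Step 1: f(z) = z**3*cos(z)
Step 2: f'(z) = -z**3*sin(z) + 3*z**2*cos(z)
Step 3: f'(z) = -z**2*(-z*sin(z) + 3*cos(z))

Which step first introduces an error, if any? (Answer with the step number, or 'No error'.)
Step 3

Step 3 is incorrect due to a sign flip.
The step shows: -z**2*(-z*sin(z) + 3*cos(z))
The correct value should be: z**2*(-z*sin(z) + 3*cos(z))

Explanation: The sign of the whole expression was flipped: the term z**2*(-z*sin(z) + 3*cos(z)) was incorrectly written as -z**2*(-z*sin(z) + 3*cos(z))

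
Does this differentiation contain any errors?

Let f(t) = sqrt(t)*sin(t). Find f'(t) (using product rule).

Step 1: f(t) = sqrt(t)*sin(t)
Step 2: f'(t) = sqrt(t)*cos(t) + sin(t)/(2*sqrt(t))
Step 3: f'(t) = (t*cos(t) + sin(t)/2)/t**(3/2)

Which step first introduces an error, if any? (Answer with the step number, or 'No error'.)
Step 3

Step 3 is incorrect due to a wrong exponent.
The step shows: (t*cos(t) + sin(t)/2)/t**(3/2)
The correct value should be: (t*cos(t) + sin(t)/2)/sqrt(t)

Explanation: The exponent -1/2 on t was incorrectly written as -3/2: the term (t*cos(t) + sin(t)/2)/sqrt(t) was incorrectly written as (t*cos(t) + sin(t)/2)/t**(3/2)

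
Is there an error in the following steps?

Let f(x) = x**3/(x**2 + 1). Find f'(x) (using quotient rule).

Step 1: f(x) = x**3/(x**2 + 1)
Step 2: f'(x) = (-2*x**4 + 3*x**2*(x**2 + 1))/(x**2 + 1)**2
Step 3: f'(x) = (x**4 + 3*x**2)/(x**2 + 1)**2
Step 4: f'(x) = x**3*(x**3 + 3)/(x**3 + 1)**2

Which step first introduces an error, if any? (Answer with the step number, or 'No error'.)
Step 4

Step 4 is incorrect due to a wrong exponent.
The step shows: x**3*(x**3 + 3)/(x**3 + 1)**2
The correct value should be: x**2*(x**2 + 3)/(x**2 + 1)**2

Explanation: The exponent 2 on x was incorrectly written as 3: the term x**2*(x**2 + 3)/(x**2 + 1)**2 was incorrectly written as x**3*(x**3 + 3)/(x**3 + 1)**2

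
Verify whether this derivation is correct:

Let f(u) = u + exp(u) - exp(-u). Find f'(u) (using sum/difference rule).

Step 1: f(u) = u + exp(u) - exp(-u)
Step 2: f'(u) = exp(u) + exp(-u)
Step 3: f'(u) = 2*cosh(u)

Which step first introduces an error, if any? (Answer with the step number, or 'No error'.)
Step 2

Step 2 is incorrect due to a dropped term.
The step shows: exp(u) + exp(-u)
The correct value should be: exp(u) + 1 + exp(-u)

Explanation: A term was dropped: the term 1 was incorrectly omitted
The later steps are derived from this incorrect expression, so the error originates in Step 2.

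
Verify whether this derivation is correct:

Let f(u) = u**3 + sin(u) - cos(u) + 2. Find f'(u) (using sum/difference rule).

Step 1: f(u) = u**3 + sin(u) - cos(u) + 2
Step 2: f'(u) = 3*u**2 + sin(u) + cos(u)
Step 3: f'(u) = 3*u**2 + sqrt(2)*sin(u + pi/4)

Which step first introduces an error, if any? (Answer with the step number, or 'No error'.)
No error

All steps in this derivation are correct.
The final answer f'(u) = 3*u**2 + sqrt(2)*sin(u + pi/4) is valid.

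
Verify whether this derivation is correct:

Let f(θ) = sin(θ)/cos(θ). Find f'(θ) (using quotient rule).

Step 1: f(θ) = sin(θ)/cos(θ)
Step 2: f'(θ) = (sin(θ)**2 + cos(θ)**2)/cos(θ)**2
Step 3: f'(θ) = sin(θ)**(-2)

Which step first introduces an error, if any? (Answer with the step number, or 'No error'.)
Step 3

Step 3 is incorrect due to a wrong trig function.
The step shows: sin(θ)**(-2)
The correct value should be: cos(θ)**(-2)

Explanation: cos(θ) was incorrectly written as sin(θ): the term cos(θ)**(-2) was incorrectly written as sin(θ)**(-2)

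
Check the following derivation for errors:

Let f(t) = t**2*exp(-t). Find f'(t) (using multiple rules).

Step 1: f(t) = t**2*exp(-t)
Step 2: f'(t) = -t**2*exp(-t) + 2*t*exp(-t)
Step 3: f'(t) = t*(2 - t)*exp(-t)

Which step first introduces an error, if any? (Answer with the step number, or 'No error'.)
No error

All steps in this derivation are correct.
The final answer f'(t) = t*(2 - t)*exp(-t) is valid.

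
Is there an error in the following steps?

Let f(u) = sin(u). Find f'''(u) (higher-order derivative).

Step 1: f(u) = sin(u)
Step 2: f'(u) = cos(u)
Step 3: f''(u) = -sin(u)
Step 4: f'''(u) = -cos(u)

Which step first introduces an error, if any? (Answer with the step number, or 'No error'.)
No error

All steps in this derivation are correct.
The final answer f'''(u) = -cos(u) is valid.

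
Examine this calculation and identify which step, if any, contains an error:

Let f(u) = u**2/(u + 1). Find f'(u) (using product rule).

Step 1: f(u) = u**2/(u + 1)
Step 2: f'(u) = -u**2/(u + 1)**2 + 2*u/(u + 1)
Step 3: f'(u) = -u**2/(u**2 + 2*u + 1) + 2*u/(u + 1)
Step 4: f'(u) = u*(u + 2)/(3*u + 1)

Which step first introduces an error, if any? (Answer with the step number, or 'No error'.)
Step 4

Step 4 is incorrect due to a wrong exponent.
The step shows: u*(u + 2)/(3*u + 1)
The correct value should be: u*(u + 2)/(u**2 + 2*u + 1)

Explanation: The exponent 2 on u was incorrectly written as 1: the term u*(u + 2)/(u**2 + 2*u + 1) was incorrectly written as u*(u + 2)/(3*u + 1)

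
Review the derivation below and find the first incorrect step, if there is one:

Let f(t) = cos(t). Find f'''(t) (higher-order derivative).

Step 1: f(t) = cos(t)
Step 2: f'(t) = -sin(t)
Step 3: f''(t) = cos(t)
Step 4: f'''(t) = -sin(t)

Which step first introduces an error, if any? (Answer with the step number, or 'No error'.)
Step 3

Step 3 is incorrect due to a sign flip.
The step shows: cos(t)
The correct value should be: -cos(t)

Explanation: The sign of the whole expression was flipped: the term -cos(t) was incorrectly written as cos(t)
The later steps are derived from this incorrect expression, so the error originates in Step 3.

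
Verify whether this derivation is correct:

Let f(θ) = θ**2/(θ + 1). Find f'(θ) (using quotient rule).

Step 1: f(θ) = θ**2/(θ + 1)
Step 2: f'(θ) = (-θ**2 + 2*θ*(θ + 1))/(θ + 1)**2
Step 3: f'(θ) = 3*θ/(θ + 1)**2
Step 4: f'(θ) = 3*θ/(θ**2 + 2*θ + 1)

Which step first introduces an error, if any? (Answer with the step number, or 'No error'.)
Step 3

Step 3 is incorrect due to a wrong exponent.
The step shows: 3*θ/(θ + 1)**2
The correct value should be: (θ**2 + 2*θ)/(θ + 1)**2

Explanation: The exponent 2 on θ was incorrectly written as 1: the term (θ**2 + 2*θ)/(θ + 1)**2 was incorrectly written as 3*θ/(θ + 1)**2
The later steps are derived from this incorrect expression, so the error originates in Step 3.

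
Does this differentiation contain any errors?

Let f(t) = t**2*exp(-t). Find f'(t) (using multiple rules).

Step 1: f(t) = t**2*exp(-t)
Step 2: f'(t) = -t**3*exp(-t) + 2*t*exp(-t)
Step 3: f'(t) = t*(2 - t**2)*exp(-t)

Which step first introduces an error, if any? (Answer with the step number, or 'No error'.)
Step 2

Step 2 is incorrect due to a wrong exponent.
The step shows: -t**3*exp(-t) + 2*t*exp(-t)
The correct value should be: -t**2*exp(-t) + 2*t*exp(-t)

Explanation: The exponent 2 on t was incorrectly written as 3: the term -t**2*exp(-t) was incorrectly written as -t**3*exp(-t)
The later steps are derived from this incorrect expression, so the error originates in Step 2.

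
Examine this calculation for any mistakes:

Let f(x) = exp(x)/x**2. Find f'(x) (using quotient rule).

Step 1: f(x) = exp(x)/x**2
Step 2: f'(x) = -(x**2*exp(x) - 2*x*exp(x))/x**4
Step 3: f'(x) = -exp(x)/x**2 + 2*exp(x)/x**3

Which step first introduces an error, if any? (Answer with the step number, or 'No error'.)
Step 2

Step 2 is incorrect due to a sign flip.
The step shows: -(x**2*exp(x) - 2*x*exp(x))/x**4
The correct value should be: (x**2*exp(x) - 2*x*exp(x))/x**4

Explanation: The sign of the whole expression was flipped: the term (x**2*exp(x) - 2*x*exp(x))/x**4 was incorrectly written as -(x**2*exp(x) - 2*x*exp(x))/x**4
The later steps are derived from this incorrect expression, so the error originates in Step 2.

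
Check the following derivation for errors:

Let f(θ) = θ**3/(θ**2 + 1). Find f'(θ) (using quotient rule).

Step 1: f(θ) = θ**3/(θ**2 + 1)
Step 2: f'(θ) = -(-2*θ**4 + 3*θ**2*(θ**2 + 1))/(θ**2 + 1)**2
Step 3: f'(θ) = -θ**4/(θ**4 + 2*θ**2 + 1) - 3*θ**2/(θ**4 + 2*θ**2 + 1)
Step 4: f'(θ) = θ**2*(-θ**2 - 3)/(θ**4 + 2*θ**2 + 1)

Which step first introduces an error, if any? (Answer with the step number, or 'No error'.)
Step 2

Step 2 is incorrect due to a sign flip.
The step shows: -(-2*θ**4 + 3*θ**2*(θ**2 + 1))/(θ**2 + 1)**2
The correct value should be: (-2*θ**4 + 3*θ**2*(θ**2 + 1))/(θ**2 + 1)**2

Explanation: The sign of the whole expression was flipped: the term (-2*θ**4 + 3*θ**2*(θ**2 + 1))/(θ**2 + 1)**2 was incorrectly written as -(-2*θ**4 + 3*θ**2*(θ**2 + 1))/(θ**2 + 1)**2
The later steps are derived from this incorrect expression, so the error originates in Step 2.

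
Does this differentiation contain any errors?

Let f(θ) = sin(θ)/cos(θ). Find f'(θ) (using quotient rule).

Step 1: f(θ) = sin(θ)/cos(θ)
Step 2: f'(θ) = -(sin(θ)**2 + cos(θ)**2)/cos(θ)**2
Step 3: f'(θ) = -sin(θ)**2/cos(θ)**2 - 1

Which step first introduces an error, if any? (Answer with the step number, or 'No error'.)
Step 2

Step 2 is incorrect due to a sign flip.
The step shows: -(sin(θ)**2 + cos(θ)**2)/cos(θ)**2
The correct value should be: (sin(θ)**2 + cos(θ)**2)/cos(θ)**2

Explanation: The sign of the whole expression was flipped: the term (sin(θ)**2 + cos(θ)**2)/cos(θ)**2 was incorrectly written as -(sin(θ)**2 + cos(θ)**2)/cos(θ)**2
The later steps are derived from this incorrect expression, so the error originates in Step 2.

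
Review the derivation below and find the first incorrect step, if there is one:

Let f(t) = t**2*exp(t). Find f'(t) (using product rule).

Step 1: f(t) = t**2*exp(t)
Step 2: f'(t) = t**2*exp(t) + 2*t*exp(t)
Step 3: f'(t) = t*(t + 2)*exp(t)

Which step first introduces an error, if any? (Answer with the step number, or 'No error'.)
No error

All steps in this derivation are correct.
The final answer f'(t) = t*(t + 2)*exp(t) is valid.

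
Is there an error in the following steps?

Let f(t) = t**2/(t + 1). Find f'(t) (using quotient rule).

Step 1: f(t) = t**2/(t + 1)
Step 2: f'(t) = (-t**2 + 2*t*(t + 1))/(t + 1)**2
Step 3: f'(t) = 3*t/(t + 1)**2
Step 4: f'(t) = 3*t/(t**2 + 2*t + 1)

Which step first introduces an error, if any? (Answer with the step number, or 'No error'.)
Step 3

Step 3 is incorrect due to a wrong exponent.
The step shows: 3*t/(t + 1)**2
The correct value should be: (t**2 + 2*t)/(t + 1)**2

Explanation: The exponent 2 on t was incorrectly written as 1: the term (t**2 + 2*t)/(t + 1)**2 was incorrectly written as 3*t/(t + 1)**2
The later steps are derived from this incorrect expression, so the error originates in Step 3.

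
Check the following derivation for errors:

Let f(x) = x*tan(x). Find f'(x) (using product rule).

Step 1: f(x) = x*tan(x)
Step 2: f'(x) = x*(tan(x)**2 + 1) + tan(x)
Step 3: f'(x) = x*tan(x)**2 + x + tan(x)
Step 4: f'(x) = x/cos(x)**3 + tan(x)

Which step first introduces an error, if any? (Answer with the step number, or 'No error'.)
Step 4

Step 4 is incorrect due to a wrong exponent.
The step shows: x/cos(x)**3 + tan(x)
The correct value should be: x/cos(x)**2 + tan(x)

Explanation: The exponent -2 on cos(x) was incorrectly written as -3: the term x/cos(x)**2 was incorrectly written as x/cos(x)**3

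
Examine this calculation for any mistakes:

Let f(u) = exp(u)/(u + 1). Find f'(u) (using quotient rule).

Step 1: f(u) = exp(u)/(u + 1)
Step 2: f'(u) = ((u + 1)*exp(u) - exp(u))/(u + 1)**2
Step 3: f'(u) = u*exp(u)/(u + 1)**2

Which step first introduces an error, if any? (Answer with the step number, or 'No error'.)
No error

All steps in this derivation are correct.
The final answer f'(u) = u*exp(u)/(u + 1)**2 is valid.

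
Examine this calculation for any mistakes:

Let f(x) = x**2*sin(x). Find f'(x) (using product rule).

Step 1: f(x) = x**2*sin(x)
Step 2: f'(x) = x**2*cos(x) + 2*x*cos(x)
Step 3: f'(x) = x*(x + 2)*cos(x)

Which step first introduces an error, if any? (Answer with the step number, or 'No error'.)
Step 2

Step 2 is incorrect due to a wrong trig function.
The step shows: x**2*cos(x) + 2*x*cos(x)
The correct value should be: x**2*cos(x) + 2*x*sin(x)

Explanation: sin(x) was incorrectly written as cos(x): the term 2*x*sin(x) was incorrectly written as 2*x*cos(x)
The later steps are derived from this incorrect expression, so the error originates in Step 2.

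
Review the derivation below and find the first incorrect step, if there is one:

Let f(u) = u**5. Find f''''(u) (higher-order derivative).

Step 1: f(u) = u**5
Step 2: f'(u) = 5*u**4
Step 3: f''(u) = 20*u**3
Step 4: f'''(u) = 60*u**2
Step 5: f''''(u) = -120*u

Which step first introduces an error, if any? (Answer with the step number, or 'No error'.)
Step 5

Step 5 is incorrect due to a sign flip.
The step shows: -120*u
The correct value should be: 120*u

Explanation: The sign of the whole expression was flipped: the term 120*u was incorrectly written as -120*u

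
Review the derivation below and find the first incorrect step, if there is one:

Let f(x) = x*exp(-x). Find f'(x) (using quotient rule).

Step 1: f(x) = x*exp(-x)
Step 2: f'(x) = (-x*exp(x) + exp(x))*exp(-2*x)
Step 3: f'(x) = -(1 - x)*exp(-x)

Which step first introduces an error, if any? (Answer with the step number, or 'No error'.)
Step 3

Step 3 is incorrect due to a sign flip.
The step shows: -(1 - x)*exp(-x)
The correct value should be: (1 - x)*exp(-x)

Explanation: The sign of the whole expression was flipped: the term (1 - x)*exp(-x) was incorrectly written as -(1 - x)*exp(-x)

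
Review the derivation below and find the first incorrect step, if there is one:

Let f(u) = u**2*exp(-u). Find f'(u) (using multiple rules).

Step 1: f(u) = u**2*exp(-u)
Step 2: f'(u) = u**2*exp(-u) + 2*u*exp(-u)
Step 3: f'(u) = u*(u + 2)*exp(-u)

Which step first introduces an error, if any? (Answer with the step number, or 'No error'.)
Step 2

Step 2 is incorrect due to a sign flip.
The step shows: u**2*exp(-u) + 2*u*exp(-u)
The correct value should be: -u**2*exp(-u) + 2*u*exp(-u)

Explanation: The sign of one term was flipped: the term -u**2*exp(-u) was incorrectly written as u**2*exp(-u)
The later steps are derived from this incorrect expression, so the error originates in Step 2.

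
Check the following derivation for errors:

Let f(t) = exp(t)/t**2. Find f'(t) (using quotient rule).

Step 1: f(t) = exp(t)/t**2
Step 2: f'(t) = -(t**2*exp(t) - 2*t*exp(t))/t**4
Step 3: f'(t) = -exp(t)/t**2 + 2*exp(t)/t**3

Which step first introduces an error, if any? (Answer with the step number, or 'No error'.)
Step 2

Step 2 is incorrect due to a sign flip.
The step shows: -(t**2*exp(t) - 2*t*exp(t))/t**4
The correct value should be: (t**2*exp(t) - 2*t*exp(t))/t**4

Explanation: The sign of the whole expression was flipped: the term (t**2*exp(t) - 2*t*exp(t))/t**4 was incorrectly written as -(t**2*exp(t) - 2*t*exp(t))/t**4
The later steps are derived from this incorrect expression, so the error originates in Step 2.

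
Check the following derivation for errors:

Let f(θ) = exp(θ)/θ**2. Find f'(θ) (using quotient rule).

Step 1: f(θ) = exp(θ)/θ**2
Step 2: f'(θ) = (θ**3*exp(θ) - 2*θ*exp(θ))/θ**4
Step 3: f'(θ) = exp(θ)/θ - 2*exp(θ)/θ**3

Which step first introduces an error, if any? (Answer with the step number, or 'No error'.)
Step 2

Step 2 is incorrect due to a wrong exponent.
The step shows: (θ**3*exp(θ) - 2*θ*exp(θ))/θ**4
The correct value should be: (θ**2*exp(θ) - 2*θ*exp(θ))/θ**4

Explanation: The exponent 2 on θ was incorrectly written as 3: the term (θ**2*exp(θ) - 2*θ*exp(θ))/θ**4 was incorrectly written as (θ**3*exp(θ) - 2*θ*exp(θ))/θ**4
The later steps are derived from this incorrect expression, so the error originates in Step 2.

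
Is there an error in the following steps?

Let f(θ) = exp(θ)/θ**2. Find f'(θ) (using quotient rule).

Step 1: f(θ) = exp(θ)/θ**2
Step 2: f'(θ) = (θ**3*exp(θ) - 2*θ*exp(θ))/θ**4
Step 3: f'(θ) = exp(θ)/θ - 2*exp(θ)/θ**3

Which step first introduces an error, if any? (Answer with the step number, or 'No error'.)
Step 2

Step 2 is incorrect due to a wrong exponent.
The step shows: (θ**3*exp(θ) - 2*θ*exp(θ))/θ**4
The correct value should be: (θ**2*exp(θ) - 2*θ*exp(θ))/θ**4

Explanation: The exponent 2 on θ was incorrectly written as 3: the term (θ**2*exp(θ) - 2*θ*exp(θ))/θ**4 was incorrectly written as (θ**3*exp(θ) - 2*θ*exp(θ))/θ**4
The later steps are derived from this incorrect expression, so the error originates in Step 2.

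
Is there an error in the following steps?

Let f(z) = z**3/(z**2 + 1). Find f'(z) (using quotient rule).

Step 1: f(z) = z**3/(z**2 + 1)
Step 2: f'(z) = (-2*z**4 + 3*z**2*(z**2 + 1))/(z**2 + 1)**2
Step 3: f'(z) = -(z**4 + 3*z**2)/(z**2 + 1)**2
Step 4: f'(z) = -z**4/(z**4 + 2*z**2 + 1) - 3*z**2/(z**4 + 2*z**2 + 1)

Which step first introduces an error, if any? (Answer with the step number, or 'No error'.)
Step 3

Step 3 is incorrect due to a sign flip.
The step shows: -(z**4 + 3*z**2)/(z**2 + 1)**2
The correct value should be: (z**4 + 3*z**2)/(z**2 + 1)**2

Explanation: The sign of the whole expression was flipped: the term (z**4 + 3*z**2)/(z**2 + 1)**2 was incorrectly written as -(z**4 + 3*z**2)/(z**2 + 1)**2
The later steps are derived from this incorrect expression, so the error originates in Step 3.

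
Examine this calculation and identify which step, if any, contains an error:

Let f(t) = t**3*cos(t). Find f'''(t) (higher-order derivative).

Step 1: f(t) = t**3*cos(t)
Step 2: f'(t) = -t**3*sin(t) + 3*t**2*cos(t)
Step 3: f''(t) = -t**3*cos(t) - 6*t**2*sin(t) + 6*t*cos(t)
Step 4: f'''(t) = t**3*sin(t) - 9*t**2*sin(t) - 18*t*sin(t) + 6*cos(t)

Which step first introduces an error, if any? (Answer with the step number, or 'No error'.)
Step 4

Step 4 is incorrect due to a wrong trig function.
The step shows: t**3*sin(t) - 9*t**2*sin(t) - 18*t*sin(t) + 6*cos(t)
The correct value should be: t**3*sin(t) - 9*t**2*cos(t) - 18*t*sin(t) + 6*cos(t)

Explanation: cos(t) was incorrectly written as sin(t): the term -9*t**2*cos(t) was incorrectly written as -9*t**2*sin(t)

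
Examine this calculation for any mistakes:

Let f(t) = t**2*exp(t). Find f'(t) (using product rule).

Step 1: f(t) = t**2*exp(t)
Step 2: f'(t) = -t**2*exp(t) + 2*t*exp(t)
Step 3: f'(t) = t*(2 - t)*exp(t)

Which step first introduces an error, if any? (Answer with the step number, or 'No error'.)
Step 2

Step 2 is incorrect due to a sign flip.
The step shows: -t**2*exp(t) + 2*t*exp(t)
The correct value should be: t**2*exp(t) + 2*t*exp(t)

Explanation: The sign of one term was flipped: the term t**2*exp(t) was incorrectly written as -t**2*exp(t)
The later steps are derived from this incorrect expression, so the error originates in Step 2.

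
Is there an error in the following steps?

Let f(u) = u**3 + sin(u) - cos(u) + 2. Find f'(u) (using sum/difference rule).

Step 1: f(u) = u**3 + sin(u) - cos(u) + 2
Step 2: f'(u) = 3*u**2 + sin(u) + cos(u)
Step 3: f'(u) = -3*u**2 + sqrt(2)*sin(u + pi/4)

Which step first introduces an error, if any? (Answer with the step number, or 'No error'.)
Step 3

Step 3 is incorrect due to a sign flip.
The step shows: -3*u**2 + sqrt(2)*sin(u + pi/4)
The correct value should be: 3*u**2 + sqrt(2)*sin(u + pi/4)

Explanation: The sign of one term was flipped: the term 3*u**2 was incorrectly written as -3*u**2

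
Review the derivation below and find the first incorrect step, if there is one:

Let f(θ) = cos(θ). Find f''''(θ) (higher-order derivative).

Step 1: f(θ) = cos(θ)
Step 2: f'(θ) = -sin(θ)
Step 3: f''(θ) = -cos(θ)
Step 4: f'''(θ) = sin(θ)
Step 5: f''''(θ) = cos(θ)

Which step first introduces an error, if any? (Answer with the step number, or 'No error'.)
No error

All steps in this derivation are correct.
The final answer f''''(θ) = cos(θ) is valid.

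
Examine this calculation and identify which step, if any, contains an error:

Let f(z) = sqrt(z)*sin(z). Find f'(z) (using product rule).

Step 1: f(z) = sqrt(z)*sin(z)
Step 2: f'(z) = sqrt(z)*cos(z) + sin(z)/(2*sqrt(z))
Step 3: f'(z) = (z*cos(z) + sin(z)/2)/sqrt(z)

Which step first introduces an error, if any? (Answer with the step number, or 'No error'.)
No error

All steps in this derivation are correct.
The final answer f'(z) = (z*cos(z) + sin(z)/2)/sqrt(z) is valid.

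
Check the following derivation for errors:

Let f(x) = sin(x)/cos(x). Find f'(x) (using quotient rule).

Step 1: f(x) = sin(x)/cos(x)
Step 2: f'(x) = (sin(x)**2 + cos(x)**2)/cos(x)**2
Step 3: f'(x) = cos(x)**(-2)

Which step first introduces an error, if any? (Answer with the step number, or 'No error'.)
No error

All steps in this derivation are correct.
The final answer f'(x) = cos(x)**(-2) is valid.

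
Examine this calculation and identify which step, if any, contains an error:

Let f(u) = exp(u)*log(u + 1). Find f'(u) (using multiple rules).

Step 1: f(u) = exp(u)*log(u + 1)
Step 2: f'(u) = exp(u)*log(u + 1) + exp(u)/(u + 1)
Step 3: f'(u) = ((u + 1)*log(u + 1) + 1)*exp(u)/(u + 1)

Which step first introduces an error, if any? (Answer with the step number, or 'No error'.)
No error

All steps in this derivation are correct.
The final answer f'(u) = ((u + 1)*log(u + 1) + 1)*exp(u)/(u + 1) is valid.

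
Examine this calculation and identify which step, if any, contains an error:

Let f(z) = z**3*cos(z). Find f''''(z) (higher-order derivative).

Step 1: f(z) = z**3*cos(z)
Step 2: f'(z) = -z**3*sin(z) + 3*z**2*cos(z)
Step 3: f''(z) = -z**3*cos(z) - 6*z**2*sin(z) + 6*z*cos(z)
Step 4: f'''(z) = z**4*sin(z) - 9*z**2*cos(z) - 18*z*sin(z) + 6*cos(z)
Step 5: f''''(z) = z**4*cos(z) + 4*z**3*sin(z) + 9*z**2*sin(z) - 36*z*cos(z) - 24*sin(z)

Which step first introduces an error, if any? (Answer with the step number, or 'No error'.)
Step 4

Step 4 is incorrect due to a wrong exponent.
The step shows: z**4*sin(z) - 9*z**2*cos(z) - 18*z*sin(z) + 6*cos(z)
The correct value should be: z**3*sin(z) - 9*z**2*cos(z) - 18*z*sin(z) + 6*cos(z)

Explanation: The exponent 3 on z was incorrectly written as 4: the term z**3*sin(z) was incorrectly written as z**4*sin(z)
The later steps are derived from this incorrect expression, so the error originates in Step 4.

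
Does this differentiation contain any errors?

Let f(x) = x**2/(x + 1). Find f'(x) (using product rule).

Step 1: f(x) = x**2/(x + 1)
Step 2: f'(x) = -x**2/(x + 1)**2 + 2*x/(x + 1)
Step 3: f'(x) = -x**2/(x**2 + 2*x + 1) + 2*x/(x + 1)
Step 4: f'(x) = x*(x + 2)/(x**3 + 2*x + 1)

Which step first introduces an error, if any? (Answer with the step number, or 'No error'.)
Step 4

Step 4 is incorrect due to a wrong exponent.
The step shows: x*(x + 2)/(x**3 + 2*x + 1)
The correct value should be: x*(x + 2)/(x**2 + 2*x + 1)

Explanation: The exponent 2 on x was incorrectly written as 3: the term x*(x + 2)/(x**2 + 2*x + 1) was incorrectly written as x*(x + 2)/(x**3 + 2*x + 1)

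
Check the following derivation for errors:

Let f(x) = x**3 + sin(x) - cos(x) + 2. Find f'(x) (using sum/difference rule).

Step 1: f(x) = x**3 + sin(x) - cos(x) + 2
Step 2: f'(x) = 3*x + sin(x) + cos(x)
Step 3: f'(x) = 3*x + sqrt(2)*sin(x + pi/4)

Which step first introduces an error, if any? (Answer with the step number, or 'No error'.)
Step 2

Step 2 is incorrect due to a wrong exponent.
The step shows: 3*x + sin(x) + cos(x)
The correct value should be: 3*x**2 + sin(x) + cos(x)

Explanation: The exponent 2 on x was incorrectly written as 1: the term 3*x**2 was incorrectly written as 3*x
The later steps are derived from this incorrect expression, so the error originates in Step 2.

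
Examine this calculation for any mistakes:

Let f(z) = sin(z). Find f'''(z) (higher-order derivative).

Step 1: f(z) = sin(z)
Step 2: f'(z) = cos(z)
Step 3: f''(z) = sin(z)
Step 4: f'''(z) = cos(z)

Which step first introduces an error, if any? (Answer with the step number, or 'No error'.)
Step 3

Step 3 is incorrect due to a sign flip.
The step shows: sin(z)
The correct value should be: -sin(z)

Explanation: The sign of the whole expression was flipped: the term -sin(z) was incorrectly written as sin(z)
The later steps are derived from this incorrect expression, so the error originates in Step 3.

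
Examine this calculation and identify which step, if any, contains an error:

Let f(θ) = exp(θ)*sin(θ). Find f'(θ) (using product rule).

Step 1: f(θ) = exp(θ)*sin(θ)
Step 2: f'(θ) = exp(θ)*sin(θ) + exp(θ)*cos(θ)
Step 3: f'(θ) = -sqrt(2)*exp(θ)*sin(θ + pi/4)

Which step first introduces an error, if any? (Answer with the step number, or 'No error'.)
Step 3

Step 3 is incorrect due to a sign flip.
The step shows: -sqrt(2)*exp(θ)*sin(θ + pi/4)
The correct value should be: sqrt(2)*exp(θ)*sin(θ + pi/4)

Explanation: The sign of the whole expression was flipped: the term sqrt(2)*exp(θ)*sin(θ + pi/4) was incorrectly written as -sqrt(2)*exp(θ)*sin(θ + pi/4)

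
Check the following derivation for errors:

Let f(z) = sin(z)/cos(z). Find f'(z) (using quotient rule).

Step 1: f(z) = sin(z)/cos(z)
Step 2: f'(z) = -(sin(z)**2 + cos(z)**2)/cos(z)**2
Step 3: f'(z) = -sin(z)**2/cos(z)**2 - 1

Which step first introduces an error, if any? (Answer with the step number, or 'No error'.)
Step 2

Step 2 is incorrect due to a sign flip.
The step shows: -(sin(z)**2 + cos(z)**2)/cos(z)**2
The correct value should be: (sin(z)**2 + cos(z)**2)/cos(z)**2

Explanation: The sign of the whole expression was flipped: the term (sin(z)**2 + cos(z)**2)/cos(z)**2 was incorrectly written as -(sin(z)**2 + cos(z)**2)/cos(z)**2
The later steps are derived from this incorrect expression, so the error originates in Step 2.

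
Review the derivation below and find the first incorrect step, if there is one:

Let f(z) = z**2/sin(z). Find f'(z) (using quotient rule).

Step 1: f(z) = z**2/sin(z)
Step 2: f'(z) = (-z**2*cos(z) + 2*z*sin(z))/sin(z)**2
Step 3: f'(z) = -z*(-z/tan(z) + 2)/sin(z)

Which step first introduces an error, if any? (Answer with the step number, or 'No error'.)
Step 3

Step 3 is incorrect due to a sign flip.
The step shows: -z*(-z/tan(z) + 2)/sin(z)
The correct value should be: z*(-z/tan(z) + 2)/sin(z)

Explanation: The sign of the whole expression was flipped: the term z*(-z/tan(z) + 2)/sin(z) was incorrectly written as -z*(-z/tan(z) + 2)/sin(z)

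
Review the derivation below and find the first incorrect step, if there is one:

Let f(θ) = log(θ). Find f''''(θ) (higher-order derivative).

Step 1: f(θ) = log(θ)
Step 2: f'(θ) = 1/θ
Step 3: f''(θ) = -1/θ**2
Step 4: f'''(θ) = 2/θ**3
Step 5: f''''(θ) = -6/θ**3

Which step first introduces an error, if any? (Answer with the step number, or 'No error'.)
Step 5

Step 5 is incorrect due to a wrong exponent.
The step shows: -6/θ**3
The correct value should be: -6/θ**4

Explanation: The exponent -4 on θ was incorrectly written as -3: the term -6/θ**4 was incorrectly written as -6/θ**3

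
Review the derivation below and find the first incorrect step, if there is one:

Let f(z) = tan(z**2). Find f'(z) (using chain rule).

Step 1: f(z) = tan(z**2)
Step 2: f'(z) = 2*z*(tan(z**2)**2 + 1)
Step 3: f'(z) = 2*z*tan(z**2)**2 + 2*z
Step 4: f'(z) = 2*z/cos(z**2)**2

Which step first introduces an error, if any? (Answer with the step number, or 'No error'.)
No error

All steps in this derivation are correct.
The final answer f'(z) = 2*z/cos(z**2)**2 is valid.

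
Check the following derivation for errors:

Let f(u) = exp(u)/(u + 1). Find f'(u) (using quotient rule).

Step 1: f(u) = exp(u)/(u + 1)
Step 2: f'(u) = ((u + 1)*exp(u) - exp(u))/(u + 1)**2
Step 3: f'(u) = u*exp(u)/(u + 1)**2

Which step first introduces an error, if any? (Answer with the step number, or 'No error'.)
No error

All steps in this derivation are correct.
The final answer f'(u) = u*exp(u)/(u + 1)**2 is valid.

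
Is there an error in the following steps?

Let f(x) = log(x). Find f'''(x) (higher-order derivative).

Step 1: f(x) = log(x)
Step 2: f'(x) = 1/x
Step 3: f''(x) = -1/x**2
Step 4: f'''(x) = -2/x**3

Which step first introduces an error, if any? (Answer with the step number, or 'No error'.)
Step 4

Step 4 is incorrect due to a sign flip.
The step shows: -2/x**3
The correct value should be: 2/x**3

Explanation: The sign of the whole expression was flipped: the term 2/x**3 was incorrectly written as -2/x**3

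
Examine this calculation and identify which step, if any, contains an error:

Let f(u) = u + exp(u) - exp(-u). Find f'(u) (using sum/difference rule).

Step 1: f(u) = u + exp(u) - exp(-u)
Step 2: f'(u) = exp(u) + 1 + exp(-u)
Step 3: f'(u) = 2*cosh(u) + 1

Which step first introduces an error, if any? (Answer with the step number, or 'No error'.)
No error

All steps in this derivation are correct.
The final answer f'(u) = 2*cosh(u) + 1 is valid.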